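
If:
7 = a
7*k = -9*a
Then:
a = 7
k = -9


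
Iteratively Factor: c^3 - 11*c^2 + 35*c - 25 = (c - 5)*(c^2 - 6*c + 5) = (c - 5)*(c - 1)*(c - 5)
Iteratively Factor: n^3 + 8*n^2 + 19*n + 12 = (n + 1)*(n^2 + 7*n + 12) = (n + 1)*(n + 4)*(n + 3)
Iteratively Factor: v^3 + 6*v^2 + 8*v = (v + 4)*(v^2 + 2*v) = v*(v + 4)*(v + 2)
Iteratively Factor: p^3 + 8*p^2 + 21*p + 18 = (p + 3)*(p^2 + 5*p + 6) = (p + 3)^2*(p + 2)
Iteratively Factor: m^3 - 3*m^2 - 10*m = (m)*(m^2 - 3*m - 10) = m*(m + 2)*(m - 5)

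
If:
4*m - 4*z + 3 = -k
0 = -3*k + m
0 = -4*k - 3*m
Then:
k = 0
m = 0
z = 3/4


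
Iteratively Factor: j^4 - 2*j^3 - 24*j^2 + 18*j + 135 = (j + 3)*(j^3 - 5*j^2 - 9*j + 45) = (j - 5)*(j + 3)*(j^2 - 9) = (j - 5)*(j + 3)^2*(j - 3)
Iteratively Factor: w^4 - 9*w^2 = (w - 3)*(w^3 + 3*w^2) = w*(w - 3)*(w^2 + 3*w) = w*(w - 3)*(w + 3)*(w)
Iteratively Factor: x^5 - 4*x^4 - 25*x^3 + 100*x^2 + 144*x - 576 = (x + 3)*(x^4 - 7*x^3 - 4*x^2 + 112*x - 192) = (x - 3)*(x + 3)*(x^3 - 4*x^2 - 16*x + 64) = (x - 3)*(x + 3)*(x + 4)*(x^2 - 8*x + 16) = (x - 4)*(x - 3)*(x + 3)*(x + 4)*(x - 4)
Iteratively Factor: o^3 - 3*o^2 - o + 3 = (o - 3)*(o^2 - 1) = (o - 3)*(o + 1)*(o - 1)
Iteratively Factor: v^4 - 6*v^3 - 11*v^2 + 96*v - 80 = (v - 4)*(v^3 - 2*v^2 - 19*v + 20) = (v - 4)*(v + 4)*(v^2 - 6*v + 5) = (v - 4)*(v - 1)*(v + 4)*(v - 5)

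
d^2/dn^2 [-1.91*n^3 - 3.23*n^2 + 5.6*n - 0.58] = -11.46*n - 6.46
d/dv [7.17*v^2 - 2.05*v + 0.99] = 14.34*v - 2.05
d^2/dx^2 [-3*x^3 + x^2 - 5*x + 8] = 2 - 18*x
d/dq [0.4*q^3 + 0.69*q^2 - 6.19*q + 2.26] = 1.2*q^2 + 1.38*q - 6.19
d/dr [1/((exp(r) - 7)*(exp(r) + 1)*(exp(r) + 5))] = -((exp(r) - 7)*(exp(r) + 1) + (exp(r) - 7)*(exp(r) + 5) + (exp(r) + 1)*(exp(r) + 5))/(4*(exp(r) - 7)^2*(exp(r) + 5)^2*cosh(r/2)^2)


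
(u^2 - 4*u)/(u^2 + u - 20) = u/(u + 5)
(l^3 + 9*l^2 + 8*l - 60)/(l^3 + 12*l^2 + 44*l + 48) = (l^2 + 3*l - 10)/(l^2 + 6*l + 8)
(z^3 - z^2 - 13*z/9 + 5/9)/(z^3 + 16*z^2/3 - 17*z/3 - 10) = (z - 1/3)/(z + 6)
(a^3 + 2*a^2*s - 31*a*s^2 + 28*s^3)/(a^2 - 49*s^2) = (-a^2 + 5*a*s - 4*s^2)/(-a + 7*s)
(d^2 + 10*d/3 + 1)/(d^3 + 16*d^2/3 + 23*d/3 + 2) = 1/(d + 2)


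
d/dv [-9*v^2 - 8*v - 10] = -18*v - 8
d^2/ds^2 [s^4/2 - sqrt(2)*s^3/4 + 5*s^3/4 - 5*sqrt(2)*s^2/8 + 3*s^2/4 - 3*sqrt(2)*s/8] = 6*s^2 - 3*sqrt(2)*s/2 + 15*s/2 - 5*sqrt(2)/4 + 3/2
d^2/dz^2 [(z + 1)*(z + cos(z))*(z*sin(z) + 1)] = -z^3*sin(z) - z^2*sin(z) - 2*z^2*sin(2*z) + 6*z^2*cos(z) + 6*z*sin(z) - 2*z*sin(2*z) + 3*z*cos(z) + 4*z*cos(2*z) + sin(2*z) - cos(z) + 2*cos(2*z) + 2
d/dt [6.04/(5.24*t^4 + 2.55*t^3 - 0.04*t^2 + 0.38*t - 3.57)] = (-126.5984*t^3 - 46.206*t^2 + 0.4832*t - 2.2952)/(5.24*t^4 + 2.55*t^3 - 0.04*t^2 + 0.38*t - 3.57)^2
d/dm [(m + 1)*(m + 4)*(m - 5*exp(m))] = -5*m^2*exp(m) + 3*m^2 - 35*m*exp(m) + 10*m - 45*exp(m) + 4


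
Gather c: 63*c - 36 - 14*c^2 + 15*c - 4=-14*c^2 + 78*c - 40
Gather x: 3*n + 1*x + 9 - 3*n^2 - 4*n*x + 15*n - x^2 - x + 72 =-3*n^2 - 4*n*x + 18*n - x^2 + 81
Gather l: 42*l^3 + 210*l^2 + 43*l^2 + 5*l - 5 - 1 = 42*l^3 + 253*l^2 + 5*l - 6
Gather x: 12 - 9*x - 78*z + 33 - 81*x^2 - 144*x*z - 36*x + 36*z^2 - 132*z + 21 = -81*x^2 + x*(-144*z - 45) + 36*z^2 - 210*z + 66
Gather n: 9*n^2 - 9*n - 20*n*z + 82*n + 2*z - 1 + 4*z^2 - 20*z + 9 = 9*n^2 + n*(73 - 20*z) + 4*z^2 - 18*z + 8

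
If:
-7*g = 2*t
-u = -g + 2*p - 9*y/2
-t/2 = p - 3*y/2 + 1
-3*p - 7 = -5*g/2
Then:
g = -18*y/11 - 16/11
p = -15*y/11 - 39/11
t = 63*y/11 + 56/11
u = 123*y/22 + 62/11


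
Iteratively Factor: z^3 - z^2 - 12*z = (z - 4)*(z^2 + 3*z) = (z - 4)*(z + 3)*(z)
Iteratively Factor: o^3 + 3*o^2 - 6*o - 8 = (o + 4)*(o^2 - o - 2) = (o - 2)*(o + 4)*(o + 1)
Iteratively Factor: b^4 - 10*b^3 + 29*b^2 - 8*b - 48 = (b - 4)*(b^3 - 6*b^2 + 5*b + 12) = (b - 4)*(b - 3)*(b^2 - 3*b - 4) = (b - 4)^2*(b - 3)*(b + 1)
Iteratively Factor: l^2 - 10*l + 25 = (l - 5)*(l - 5)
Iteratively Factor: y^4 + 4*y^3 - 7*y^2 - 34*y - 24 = (y + 1)*(y^3 + 3*y^2 - 10*y - 24) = (y + 1)*(y + 2)*(y^2 + y - 12) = (y - 3)*(y + 1)*(y + 2)*(y + 4)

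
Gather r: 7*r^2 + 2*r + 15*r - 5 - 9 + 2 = 7*r^2 + 17*r - 12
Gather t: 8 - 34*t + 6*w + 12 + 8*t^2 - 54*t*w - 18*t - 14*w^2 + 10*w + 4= 8*t^2 + t*(-54*w - 52) - 14*w^2 + 16*w + 24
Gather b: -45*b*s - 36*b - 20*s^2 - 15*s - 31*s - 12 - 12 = b*(-45*s - 36) - 20*s^2 - 46*s - 24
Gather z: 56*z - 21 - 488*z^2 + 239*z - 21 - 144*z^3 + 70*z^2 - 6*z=-144*z^3 - 418*z^2 + 289*z - 42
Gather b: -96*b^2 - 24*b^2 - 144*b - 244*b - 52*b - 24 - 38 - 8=-120*b^2 - 440*b - 70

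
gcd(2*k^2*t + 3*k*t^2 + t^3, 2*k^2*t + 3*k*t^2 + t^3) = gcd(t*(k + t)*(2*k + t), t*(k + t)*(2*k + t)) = 2*k^2*t + 3*k*t^2 + t^3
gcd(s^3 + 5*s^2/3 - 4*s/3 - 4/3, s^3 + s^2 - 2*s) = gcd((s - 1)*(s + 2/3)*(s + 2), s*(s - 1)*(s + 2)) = s^2 + s - 2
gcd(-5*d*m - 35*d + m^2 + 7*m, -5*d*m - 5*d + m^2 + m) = 5*d - m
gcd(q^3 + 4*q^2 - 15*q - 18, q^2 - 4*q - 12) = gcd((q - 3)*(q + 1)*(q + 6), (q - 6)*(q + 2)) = 1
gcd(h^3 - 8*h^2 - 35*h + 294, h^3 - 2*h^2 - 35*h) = h - 7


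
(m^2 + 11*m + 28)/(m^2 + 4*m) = (m + 7)/m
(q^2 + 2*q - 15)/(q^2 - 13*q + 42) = (q^2 + 2*q - 15)/(q^2 - 13*q + 42)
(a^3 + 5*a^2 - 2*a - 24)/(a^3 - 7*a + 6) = (a + 4)/(a - 1)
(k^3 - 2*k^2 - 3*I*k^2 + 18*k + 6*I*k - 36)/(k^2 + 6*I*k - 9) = (k^2 + k*(-2 - 6*I) + 12*I)/(k + 3*I)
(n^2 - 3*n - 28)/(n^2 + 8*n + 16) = (n - 7)/(n + 4)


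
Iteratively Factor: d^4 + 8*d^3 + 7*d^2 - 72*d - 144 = (d - 3)*(d^3 + 11*d^2 + 40*d + 48) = (d - 3)*(d + 4)*(d^2 + 7*d + 12) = (d - 3)*(d + 4)^2*(d + 3)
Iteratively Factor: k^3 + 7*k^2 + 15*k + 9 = (k + 3)*(k^2 + 4*k + 3) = (k + 1)*(k + 3)*(k + 3)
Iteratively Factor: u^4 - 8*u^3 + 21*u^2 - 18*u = (u - 2)*(u^3 - 6*u^2 + 9*u) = u*(u - 2)*(u^2 - 6*u + 9) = u*(u - 3)*(u - 2)*(u - 3)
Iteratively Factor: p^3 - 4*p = (p - 2)*(p^2 + 2*p) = (p - 2)*(p + 2)*(p)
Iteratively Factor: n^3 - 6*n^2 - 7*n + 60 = (n - 4)*(n^2 - 2*n - 15) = (n - 5)*(n - 4)*(n + 3)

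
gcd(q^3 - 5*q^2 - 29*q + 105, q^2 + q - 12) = q - 3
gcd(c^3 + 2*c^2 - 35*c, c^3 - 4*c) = c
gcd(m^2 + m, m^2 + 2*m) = m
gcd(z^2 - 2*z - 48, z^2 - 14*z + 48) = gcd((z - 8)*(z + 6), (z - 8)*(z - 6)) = z - 8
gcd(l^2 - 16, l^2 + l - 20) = l - 4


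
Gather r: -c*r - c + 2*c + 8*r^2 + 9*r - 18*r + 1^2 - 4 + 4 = c + 8*r^2 + r*(-c - 9) + 1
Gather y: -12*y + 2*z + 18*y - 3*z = 6*y - z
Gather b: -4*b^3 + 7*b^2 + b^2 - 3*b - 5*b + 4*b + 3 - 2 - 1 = -4*b^3 + 8*b^2 - 4*b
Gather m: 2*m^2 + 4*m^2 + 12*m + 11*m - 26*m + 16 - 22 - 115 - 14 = 6*m^2 - 3*m - 135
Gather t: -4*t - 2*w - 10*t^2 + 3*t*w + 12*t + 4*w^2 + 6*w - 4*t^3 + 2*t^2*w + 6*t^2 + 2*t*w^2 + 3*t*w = -4*t^3 + t^2*(2*w - 4) + t*(2*w^2 + 6*w + 8) + 4*w^2 + 4*w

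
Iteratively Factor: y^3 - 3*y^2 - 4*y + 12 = (y - 2)*(y^2 - y - 6) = (y - 3)*(y - 2)*(y + 2)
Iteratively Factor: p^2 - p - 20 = (p + 4)*(p - 5)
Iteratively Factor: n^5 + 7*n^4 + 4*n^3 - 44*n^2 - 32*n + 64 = (n - 1)*(n^4 + 8*n^3 + 12*n^2 - 32*n - 64) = (n - 1)*(n + 2)*(n^3 + 6*n^2 - 32) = (n - 2)*(n - 1)*(n + 2)*(n^2 + 8*n + 16) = (n - 2)*(n - 1)*(n + 2)*(n + 4)*(n + 4)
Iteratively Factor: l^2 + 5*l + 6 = (l + 2)*(l + 3)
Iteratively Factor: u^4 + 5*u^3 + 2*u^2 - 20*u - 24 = (u - 2)*(u^3 + 7*u^2 + 16*u + 12) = (u - 2)*(u + 2)*(u^2 + 5*u + 6) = (u - 2)*(u + 2)*(u + 3)*(u + 2)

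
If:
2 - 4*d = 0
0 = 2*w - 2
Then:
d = 1/2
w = 1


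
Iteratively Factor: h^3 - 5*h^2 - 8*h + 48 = (h - 4)*(h^2 - h - 12) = (h - 4)^2*(h + 3)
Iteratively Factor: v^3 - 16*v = (v)*(v^2 - 16) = v*(v - 4)*(v + 4)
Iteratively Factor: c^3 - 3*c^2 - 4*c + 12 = (c + 2)*(c^2 - 5*c + 6) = (c - 3)*(c + 2)*(c - 2)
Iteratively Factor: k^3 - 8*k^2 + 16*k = (k)*(k^2 - 8*k + 16) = k*(k - 4)*(k - 4)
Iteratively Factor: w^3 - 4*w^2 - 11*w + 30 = (w - 2)*(w^2 - 2*w - 15) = (w - 2)*(w + 3)*(w - 5)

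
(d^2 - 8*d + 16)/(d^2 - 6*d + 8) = (d - 4)/(d - 2)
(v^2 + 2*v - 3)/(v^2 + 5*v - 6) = (v + 3)/(v + 6)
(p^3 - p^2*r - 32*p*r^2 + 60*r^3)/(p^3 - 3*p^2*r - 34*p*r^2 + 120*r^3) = (p - 2*r)/(p - 4*r)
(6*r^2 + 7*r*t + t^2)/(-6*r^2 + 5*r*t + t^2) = (-r - t)/(r - t)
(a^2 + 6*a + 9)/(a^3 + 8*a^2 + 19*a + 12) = (a + 3)/(a^2 + 5*a + 4)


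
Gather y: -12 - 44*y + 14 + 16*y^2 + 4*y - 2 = 16*y^2 - 40*y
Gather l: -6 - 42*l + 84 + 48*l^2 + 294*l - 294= 48*l^2 + 252*l - 216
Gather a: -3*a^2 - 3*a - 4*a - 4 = -3*a^2 - 7*a - 4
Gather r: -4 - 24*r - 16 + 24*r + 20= 0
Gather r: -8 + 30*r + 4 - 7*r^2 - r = -7*r^2 + 29*r - 4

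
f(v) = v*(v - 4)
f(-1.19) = 6.18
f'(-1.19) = -6.38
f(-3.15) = 22.52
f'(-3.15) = -10.30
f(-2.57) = 16.88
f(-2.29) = 14.40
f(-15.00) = 285.00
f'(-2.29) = -8.58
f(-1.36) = 7.29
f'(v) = 2*v - 4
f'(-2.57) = -9.14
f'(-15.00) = -34.00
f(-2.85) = 19.52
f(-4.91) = 43.75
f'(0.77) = -2.46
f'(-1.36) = -6.72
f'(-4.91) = -13.82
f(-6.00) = 60.00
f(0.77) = -2.49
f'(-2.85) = -9.70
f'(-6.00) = -16.00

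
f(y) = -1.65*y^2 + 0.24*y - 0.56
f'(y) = 0.24 - 3.3*y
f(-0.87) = -2.02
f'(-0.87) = 3.11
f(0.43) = -0.76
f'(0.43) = -1.18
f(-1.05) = -2.63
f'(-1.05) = 3.70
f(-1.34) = -3.84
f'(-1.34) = 4.66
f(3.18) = -16.48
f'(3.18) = -10.25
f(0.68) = -1.16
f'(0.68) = -2.00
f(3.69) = -22.14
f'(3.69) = -11.94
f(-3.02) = -16.33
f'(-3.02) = 10.21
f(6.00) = -58.52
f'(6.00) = -19.56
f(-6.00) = -61.40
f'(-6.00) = 20.04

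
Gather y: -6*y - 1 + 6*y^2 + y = 6*y^2 - 5*y - 1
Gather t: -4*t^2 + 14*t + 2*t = -4*t^2 + 16*t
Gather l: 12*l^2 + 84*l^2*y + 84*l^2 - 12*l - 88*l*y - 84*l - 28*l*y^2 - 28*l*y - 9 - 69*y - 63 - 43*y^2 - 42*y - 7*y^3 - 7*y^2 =l^2*(84*y + 96) + l*(-28*y^2 - 116*y - 96) - 7*y^3 - 50*y^2 - 111*y - 72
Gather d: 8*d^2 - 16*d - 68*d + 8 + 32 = 8*d^2 - 84*d + 40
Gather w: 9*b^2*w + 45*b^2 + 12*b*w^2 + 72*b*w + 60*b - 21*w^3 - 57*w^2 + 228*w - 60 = 45*b^2 + 60*b - 21*w^3 + w^2*(12*b - 57) + w*(9*b^2 + 72*b + 228) - 60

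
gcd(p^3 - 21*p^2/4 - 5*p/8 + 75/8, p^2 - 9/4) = p - 3/2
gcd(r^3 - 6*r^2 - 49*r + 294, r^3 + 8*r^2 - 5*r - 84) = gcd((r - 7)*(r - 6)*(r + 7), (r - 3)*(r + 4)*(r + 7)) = r + 7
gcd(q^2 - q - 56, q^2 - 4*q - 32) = q - 8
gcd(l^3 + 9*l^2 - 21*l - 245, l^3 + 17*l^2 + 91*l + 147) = l^2 + 14*l + 49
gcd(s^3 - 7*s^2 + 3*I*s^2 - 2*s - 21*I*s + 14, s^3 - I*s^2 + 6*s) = s + 2*I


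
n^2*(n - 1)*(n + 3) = n^4 + 2*n^3 - 3*n^2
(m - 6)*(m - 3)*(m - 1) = m^3 - 10*m^2 + 27*m - 18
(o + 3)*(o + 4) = o^2 + 7*o + 12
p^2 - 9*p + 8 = (p - 8)*(p - 1)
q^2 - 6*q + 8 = (q - 4)*(q - 2)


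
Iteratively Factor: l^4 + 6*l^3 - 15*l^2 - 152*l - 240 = (l + 3)*(l^3 + 3*l^2 - 24*l - 80) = (l + 3)*(l + 4)*(l^2 - l - 20) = (l - 5)*(l + 3)*(l + 4)*(l + 4)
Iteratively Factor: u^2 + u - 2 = (u + 2)*(u - 1)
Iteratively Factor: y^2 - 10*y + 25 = (y - 5)*(y - 5)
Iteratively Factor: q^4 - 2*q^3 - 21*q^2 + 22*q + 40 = (q - 5)*(q^3 + 3*q^2 - 6*q - 8) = (q - 5)*(q + 1)*(q^2 + 2*q - 8) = (q - 5)*(q - 2)*(q + 1)*(q + 4)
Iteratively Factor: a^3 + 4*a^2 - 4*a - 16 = (a + 2)*(a^2 + 2*a - 8) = (a + 2)*(a + 4)*(a - 2)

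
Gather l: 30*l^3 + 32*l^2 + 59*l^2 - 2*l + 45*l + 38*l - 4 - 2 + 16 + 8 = 30*l^3 + 91*l^2 + 81*l + 18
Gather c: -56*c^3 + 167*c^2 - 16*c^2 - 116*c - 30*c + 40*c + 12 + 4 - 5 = -56*c^3 + 151*c^2 - 106*c + 11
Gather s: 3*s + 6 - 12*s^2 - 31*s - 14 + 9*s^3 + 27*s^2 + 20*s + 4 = 9*s^3 + 15*s^2 - 8*s - 4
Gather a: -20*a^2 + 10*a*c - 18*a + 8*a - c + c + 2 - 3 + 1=-20*a^2 + a*(10*c - 10)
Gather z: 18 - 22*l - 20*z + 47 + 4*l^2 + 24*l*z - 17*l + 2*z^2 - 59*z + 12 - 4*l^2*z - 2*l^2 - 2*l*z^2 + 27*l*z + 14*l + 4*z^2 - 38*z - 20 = 2*l^2 - 25*l + z^2*(6 - 2*l) + z*(-4*l^2 + 51*l - 117) + 57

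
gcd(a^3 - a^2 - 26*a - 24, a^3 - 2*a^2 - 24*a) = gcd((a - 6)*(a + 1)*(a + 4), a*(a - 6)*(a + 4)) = a^2 - 2*a - 24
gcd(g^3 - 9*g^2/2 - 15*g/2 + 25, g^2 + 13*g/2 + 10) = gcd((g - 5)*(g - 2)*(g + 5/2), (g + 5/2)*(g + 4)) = g + 5/2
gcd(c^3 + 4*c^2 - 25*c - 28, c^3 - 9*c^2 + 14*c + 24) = c^2 - 3*c - 4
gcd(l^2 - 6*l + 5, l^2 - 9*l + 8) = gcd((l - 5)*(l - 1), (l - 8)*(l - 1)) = l - 1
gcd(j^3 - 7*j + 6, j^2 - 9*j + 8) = j - 1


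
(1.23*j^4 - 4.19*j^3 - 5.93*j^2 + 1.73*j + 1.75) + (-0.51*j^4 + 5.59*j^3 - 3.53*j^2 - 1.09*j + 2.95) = 0.72*j^4 + 1.4*j^3 - 9.46*j^2 + 0.64*j + 4.7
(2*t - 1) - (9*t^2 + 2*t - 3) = 2 - 9*t^2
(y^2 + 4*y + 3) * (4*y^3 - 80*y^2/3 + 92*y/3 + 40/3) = 4*y^5 - 32*y^4/3 - 64*y^3 + 56*y^2 + 436*y/3 + 40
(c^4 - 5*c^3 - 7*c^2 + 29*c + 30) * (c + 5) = c^5 - 32*c^3 - 6*c^2 + 175*c + 150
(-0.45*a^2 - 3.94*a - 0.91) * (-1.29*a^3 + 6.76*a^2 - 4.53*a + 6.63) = 0.5805*a^5 + 2.0406*a^4 - 23.422*a^3 + 8.7131*a^2 - 21.9999*a - 6.0333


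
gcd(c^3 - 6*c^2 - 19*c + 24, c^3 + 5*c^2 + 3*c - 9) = c^2 + 2*c - 3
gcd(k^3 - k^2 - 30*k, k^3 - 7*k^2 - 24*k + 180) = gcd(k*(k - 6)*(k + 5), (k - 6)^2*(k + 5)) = k^2 - k - 30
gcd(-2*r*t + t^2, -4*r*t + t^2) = t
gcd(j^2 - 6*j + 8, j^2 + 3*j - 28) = j - 4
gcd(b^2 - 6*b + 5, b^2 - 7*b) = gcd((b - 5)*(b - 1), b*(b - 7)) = 1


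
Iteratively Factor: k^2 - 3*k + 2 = (k - 1)*(k - 2)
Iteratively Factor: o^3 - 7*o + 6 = (o - 2)*(o^2 + 2*o - 3) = (o - 2)*(o - 1)*(o + 3)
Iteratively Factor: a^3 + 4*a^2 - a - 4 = (a + 4)*(a^2 - 1) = (a + 1)*(a + 4)*(a - 1)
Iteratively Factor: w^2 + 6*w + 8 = (w + 4)*(w + 2)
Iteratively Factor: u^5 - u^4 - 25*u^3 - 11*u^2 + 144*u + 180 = (u + 2)*(u^4 - 3*u^3 - 19*u^2 + 27*u + 90) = (u - 5)*(u + 2)*(u^3 + 2*u^2 - 9*u - 18) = (u - 5)*(u - 3)*(u + 2)*(u^2 + 5*u + 6) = (u - 5)*(u - 3)*(u + 2)^2*(u + 3)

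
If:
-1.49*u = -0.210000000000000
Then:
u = 0.14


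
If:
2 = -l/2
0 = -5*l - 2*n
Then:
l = -4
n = 10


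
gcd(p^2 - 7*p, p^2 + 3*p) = p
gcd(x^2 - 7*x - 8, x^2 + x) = x + 1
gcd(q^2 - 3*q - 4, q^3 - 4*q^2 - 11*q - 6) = q + 1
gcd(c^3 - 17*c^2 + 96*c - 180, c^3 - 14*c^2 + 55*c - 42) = c - 6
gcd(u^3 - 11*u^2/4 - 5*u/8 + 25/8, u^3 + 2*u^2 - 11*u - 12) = u + 1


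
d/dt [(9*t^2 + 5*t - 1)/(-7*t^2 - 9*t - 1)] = 2*(-23*t^2 - 16*t - 7)/(49*t^4 + 126*t^3 + 95*t^2 + 18*t + 1)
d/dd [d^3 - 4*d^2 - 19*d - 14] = 3*d^2 - 8*d - 19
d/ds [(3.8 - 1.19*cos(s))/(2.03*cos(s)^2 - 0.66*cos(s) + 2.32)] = (-2.4157*cos(s)^2 + 15.428*cos(s) + 0.2528)*sin(s)/(4.1209*cos(s)^4 - 2.6796*cos(s)^3 + 9.8548*cos(s)^2 - 3.0624*cos(s) + 5.3824)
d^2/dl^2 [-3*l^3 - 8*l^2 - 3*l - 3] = -18*l - 16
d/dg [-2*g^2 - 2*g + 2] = -4*g - 2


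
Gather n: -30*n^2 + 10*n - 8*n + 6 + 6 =-30*n^2 + 2*n + 12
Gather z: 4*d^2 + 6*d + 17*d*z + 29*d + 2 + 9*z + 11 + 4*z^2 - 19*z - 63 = 4*d^2 + 35*d + 4*z^2 + z*(17*d - 10) - 50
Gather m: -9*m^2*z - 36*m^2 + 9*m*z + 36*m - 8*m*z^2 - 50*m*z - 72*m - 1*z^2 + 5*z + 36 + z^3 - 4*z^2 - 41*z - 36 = m^2*(-9*z - 36) + m*(-8*z^2 - 41*z - 36) + z^3 - 5*z^2 - 36*z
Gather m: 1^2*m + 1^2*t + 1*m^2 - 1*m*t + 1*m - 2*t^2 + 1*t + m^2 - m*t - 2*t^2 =2*m^2 + m*(2 - 2*t) - 4*t^2 + 2*t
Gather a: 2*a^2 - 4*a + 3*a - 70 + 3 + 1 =2*a^2 - a - 66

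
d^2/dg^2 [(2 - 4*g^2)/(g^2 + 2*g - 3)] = 4*(4*g^3 - 15*g^2 + 6*g - 11)/(g^6 + 6*g^5 + 3*g^4 - 28*g^3 - 9*g^2 + 54*g - 27)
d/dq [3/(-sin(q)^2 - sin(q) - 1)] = 3*(2*sin(q) + 1)*cos(q)/(sin(q)^2 + sin(q) + 1)^2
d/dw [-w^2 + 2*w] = 2 - 2*w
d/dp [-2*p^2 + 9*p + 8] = 9 - 4*p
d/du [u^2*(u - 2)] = u*(3*u - 4)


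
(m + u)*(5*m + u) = 5*m^2 + 6*m*u + u^2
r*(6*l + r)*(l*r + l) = 6*l^2*r^2 + 6*l^2*r + l*r^3 + l*r^2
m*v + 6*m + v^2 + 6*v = (m + v)*(v + 6)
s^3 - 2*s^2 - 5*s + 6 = (s - 3)*(s - 1)*(s + 2)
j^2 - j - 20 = (j - 5)*(j + 4)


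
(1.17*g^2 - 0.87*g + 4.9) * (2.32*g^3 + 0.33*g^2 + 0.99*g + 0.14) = 2.7144*g^5 - 1.6323*g^4 + 12.2392*g^3 + 0.9195*g^2 + 4.7292*g + 0.686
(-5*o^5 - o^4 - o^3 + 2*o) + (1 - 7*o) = -5*o^5 - o^4 - o^3 - 5*o + 1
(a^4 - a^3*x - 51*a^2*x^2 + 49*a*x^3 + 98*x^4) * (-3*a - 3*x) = -3*a^5 + 156*a^3*x^2 + 6*a^2*x^3 - 441*a*x^4 - 294*x^5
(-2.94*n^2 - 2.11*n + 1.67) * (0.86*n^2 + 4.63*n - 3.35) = -2.5284*n^4 - 15.4268*n^3 + 1.5159*n^2 + 14.8006*n - 5.5945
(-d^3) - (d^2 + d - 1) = -d^3 - d^2 - d + 1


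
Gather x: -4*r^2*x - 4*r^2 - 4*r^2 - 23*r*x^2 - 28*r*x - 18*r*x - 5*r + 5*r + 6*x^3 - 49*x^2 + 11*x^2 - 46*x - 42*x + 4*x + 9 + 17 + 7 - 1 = -8*r^2 + 6*x^3 + x^2*(-23*r - 38) + x*(-4*r^2 - 46*r - 84) + 32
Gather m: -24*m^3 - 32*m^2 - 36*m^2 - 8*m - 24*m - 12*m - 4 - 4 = -24*m^3 - 68*m^2 - 44*m - 8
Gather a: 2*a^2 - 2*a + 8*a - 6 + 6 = 2*a^2 + 6*a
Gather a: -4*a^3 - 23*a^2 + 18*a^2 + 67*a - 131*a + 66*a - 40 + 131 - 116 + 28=-4*a^3 - 5*a^2 + 2*a + 3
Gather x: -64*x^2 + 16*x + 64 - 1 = -64*x^2 + 16*x + 63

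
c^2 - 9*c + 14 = (c - 7)*(c - 2)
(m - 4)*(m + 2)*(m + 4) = m^3 + 2*m^2 - 16*m - 32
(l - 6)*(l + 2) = l^2 - 4*l - 12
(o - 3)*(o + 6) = o^2 + 3*o - 18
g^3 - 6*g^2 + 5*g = g*(g - 5)*(g - 1)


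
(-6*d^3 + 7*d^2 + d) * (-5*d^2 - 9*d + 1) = 30*d^5 + 19*d^4 - 74*d^3 - 2*d^2 + d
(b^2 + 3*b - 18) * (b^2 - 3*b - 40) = b^4 - 67*b^2 - 66*b + 720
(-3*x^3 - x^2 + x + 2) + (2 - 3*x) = -3*x^3 - x^2 - 2*x + 4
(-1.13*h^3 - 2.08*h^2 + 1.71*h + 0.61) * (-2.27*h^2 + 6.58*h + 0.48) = 2.5651*h^5 - 2.7138*h^4 - 18.1105*h^3 + 8.8687*h^2 + 4.8346*h + 0.2928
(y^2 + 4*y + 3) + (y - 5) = y^2 + 5*y - 2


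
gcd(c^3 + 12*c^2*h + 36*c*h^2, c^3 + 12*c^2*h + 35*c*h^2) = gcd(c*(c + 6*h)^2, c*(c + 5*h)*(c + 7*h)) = c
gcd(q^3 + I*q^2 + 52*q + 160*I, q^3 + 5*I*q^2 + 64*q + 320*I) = q^2 - 3*I*q + 40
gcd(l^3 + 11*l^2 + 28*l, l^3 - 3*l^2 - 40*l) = l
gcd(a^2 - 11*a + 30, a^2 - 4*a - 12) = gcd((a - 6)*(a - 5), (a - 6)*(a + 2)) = a - 6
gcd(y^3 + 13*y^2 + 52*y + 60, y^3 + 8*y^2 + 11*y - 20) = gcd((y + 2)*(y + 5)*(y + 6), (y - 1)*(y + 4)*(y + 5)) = y + 5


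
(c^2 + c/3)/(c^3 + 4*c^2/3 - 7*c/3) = (3*c + 1)/(3*c^2 + 4*c - 7)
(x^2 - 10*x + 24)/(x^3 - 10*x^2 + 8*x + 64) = (x - 6)/(x^2 - 6*x - 16)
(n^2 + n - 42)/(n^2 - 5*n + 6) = (n^2 + n - 42)/(n^2 - 5*n + 6)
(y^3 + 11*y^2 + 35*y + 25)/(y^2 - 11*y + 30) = (y^3 + 11*y^2 + 35*y + 25)/(y^2 - 11*y + 30)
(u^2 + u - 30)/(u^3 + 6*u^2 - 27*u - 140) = (u + 6)/(u^2 + 11*u + 28)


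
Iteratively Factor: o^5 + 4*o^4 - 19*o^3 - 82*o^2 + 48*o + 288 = (o + 3)*(o^4 + o^3 - 22*o^2 - 16*o + 96) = (o - 4)*(o + 3)*(o^3 + 5*o^2 - 2*o - 24) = (o - 4)*(o - 2)*(o + 3)*(o^2 + 7*o + 12) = (o - 4)*(o - 2)*(o + 3)^2*(o + 4)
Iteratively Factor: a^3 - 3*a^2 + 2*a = (a)*(a^2 - 3*a + 2) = a*(a - 1)*(a - 2)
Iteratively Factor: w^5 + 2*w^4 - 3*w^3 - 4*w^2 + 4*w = (w + 2)*(w^4 - 3*w^2 + 2*w) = w*(w + 2)*(w^3 - 3*w + 2) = w*(w - 1)*(w + 2)*(w^2 + w - 2) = w*(w - 1)*(w + 2)^2*(w - 1)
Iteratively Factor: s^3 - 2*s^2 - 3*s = (s + 1)*(s^2 - 3*s) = s*(s + 1)*(s - 3)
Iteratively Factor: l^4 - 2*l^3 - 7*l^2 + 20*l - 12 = (l - 1)*(l^3 - l^2 - 8*l + 12) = (l - 1)*(l + 3)*(l^2 - 4*l + 4) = (l - 2)*(l - 1)*(l + 3)*(l - 2)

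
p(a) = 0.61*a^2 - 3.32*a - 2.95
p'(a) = 1.22*a - 3.32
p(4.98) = -4.36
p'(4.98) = 2.76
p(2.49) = -7.43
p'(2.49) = -0.28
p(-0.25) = -2.08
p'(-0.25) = -3.62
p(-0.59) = -0.78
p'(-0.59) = -4.04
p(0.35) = -4.04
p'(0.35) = -2.89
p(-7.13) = 51.73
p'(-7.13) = -12.02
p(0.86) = -5.35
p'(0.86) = -2.27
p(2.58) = -7.46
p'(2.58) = -0.17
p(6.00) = -0.91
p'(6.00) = 4.00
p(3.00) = -7.42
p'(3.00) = 0.34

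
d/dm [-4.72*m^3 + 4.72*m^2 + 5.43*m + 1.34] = -14.16*m^2 + 9.44*m + 5.43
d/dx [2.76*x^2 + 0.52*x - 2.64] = 5.52*x + 0.52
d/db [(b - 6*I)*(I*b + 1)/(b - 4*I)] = (I*b^2 + 8*b - 22*I)/(b^2 - 8*I*b - 16)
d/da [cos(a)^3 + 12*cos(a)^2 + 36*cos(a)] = 3*(sin(a)^2 - 8*cos(a) - 13)*sin(a)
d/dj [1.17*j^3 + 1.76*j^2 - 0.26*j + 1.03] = 3.51*j^2 + 3.52*j - 0.26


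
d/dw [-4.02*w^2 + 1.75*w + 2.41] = 1.75 - 8.04*w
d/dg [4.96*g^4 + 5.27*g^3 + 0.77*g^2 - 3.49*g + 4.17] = 19.84*g^3 + 15.81*g^2 + 1.54*g - 3.49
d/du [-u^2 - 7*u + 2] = -2*u - 7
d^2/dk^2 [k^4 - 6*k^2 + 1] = 12*k^2 - 12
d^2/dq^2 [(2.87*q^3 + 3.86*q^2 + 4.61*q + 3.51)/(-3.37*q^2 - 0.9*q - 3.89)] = (-5.6843418860808e-14*q^5 - 5.6843418860808e-14*q^4 - 10.6978759999998*q^3 + 4.14785400000011*q^2 + 38.153496*q + 1.800494)/(38.272753*q^6 + 30.66363*q^5 + 140.724123*q^4 + 71.51922*q^3 + 162.438231*q^2 + 40.85667*q + 58.863869)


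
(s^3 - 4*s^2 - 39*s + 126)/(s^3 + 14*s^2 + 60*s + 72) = (s^2 - 10*s + 21)/(s^2 + 8*s + 12)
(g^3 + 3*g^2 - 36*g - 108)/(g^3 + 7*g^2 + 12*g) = (g^2 - 36)/(g*(g + 4))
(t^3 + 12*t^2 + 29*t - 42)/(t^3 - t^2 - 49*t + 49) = (t + 6)/(t - 7)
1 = 1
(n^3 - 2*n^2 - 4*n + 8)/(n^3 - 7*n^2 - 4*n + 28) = (n - 2)/(n - 7)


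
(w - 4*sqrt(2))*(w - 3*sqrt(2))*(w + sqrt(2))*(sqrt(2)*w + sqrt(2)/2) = sqrt(2)*w^4 - 12*w^3 + sqrt(2)*w^3/2 - 6*w^2 + 10*sqrt(2)*w^2 + 5*sqrt(2)*w + 48*w + 24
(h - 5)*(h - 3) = h^2 - 8*h + 15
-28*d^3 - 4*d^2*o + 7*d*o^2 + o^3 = (-2*d + o)*(2*d + o)*(7*d + o)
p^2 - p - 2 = (p - 2)*(p + 1)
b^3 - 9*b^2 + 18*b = b*(b - 6)*(b - 3)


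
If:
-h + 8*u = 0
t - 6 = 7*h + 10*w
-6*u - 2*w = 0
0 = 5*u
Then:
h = 0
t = 6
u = 0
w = 0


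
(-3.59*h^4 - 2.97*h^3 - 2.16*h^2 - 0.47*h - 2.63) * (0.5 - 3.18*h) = 11.4162*h^5 + 7.6496*h^4 + 5.3838*h^3 + 0.4146*h^2 + 8.1284*h - 1.315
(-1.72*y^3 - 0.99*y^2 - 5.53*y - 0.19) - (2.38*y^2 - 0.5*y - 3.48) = -1.72*y^3 - 3.37*y^2 - 5.03*y + 3.29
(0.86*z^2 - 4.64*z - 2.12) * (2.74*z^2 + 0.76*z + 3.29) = 2.3564*z^4 - 12.06*z^3 - 6.5058*z^2 - 16.8768*z - 6.9748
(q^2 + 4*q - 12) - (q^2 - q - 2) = 5*q - 10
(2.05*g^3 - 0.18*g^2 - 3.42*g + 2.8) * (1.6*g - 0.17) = 3.28*g^4 - 0.6365*g^3 - 5.4414*g^2 + 5.0614*g - 0.476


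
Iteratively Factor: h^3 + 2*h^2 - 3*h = (h)*(h^2 + 2*h - 3) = h*(h + 3)*(h - 1)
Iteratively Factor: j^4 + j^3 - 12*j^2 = (j)*(j^3 + j^2 - 12*j) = j*(j + 4)*(j^2 - 3*j) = j*(j - 3)*(j + 4)*(j)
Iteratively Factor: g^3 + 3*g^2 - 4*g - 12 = (g - 2)*(g^2 + 5*g + 6) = (g - 2)*(g + 3)*(g + 2)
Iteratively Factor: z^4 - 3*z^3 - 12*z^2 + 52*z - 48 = (z - 2)*(z^3 - z^2 - 14*z + 24) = (z - 3)*(z - 2)*(z^2 + 2*z - 8) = (z - 3)*(z - 2)^2*(z + 4)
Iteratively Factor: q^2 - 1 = (q - 1)*(q + 1)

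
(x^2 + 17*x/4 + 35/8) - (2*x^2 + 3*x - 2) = -x^2 + 5*x/4 + 51/8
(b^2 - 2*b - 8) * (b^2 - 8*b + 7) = b^4 - 10*b^3 + 15*b^2 + 50*b - 56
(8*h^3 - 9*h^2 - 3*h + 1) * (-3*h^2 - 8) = -24*h^5 + 27*h^4 - 55*h^3 + 69*h^2 + 24*h - 8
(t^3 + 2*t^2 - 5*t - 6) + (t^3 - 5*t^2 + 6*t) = 2*t^3 - 3*t^2 + t - 6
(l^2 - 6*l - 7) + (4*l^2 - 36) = 5*l^2 - 6*l - 43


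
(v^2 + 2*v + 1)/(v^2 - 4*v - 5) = (v + 1)/(v - 5)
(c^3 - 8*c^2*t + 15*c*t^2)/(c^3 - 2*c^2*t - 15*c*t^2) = (c - 3*t)/(c + 3*t)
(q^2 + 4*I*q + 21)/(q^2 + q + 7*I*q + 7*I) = (q - 3*I)/(q + 1)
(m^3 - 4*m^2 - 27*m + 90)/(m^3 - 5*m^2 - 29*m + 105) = (m - 6)/(m - 7)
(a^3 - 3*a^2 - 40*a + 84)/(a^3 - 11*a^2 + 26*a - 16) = (a^2 - a - 42)/(a^2 - 9*a + 8)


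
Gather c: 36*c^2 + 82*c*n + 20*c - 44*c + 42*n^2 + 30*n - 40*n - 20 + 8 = 36*c^2 + c*(82*n - 24) + 42*n^2 - 10*n - 12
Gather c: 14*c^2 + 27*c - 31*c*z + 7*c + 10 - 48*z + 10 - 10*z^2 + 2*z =14*c^2 + c*(34 - 31*z) - 10*z^2 - 46*z + 20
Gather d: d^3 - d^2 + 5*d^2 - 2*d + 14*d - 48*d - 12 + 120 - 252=d^3 + 4*d^2 - 36*d - 144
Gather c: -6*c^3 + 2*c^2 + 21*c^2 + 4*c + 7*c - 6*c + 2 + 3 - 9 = -6*c^3 + 23*c^2 + 5*c - 4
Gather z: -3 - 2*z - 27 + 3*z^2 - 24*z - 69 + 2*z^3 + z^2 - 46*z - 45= 2*z^3 + 4*z^2 - 72*z - 144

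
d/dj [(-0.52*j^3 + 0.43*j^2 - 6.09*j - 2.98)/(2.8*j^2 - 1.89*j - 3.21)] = (-1.456*j^4 + 1.9656*j^3 + 21.2469*j^2 + 13.9274*j + 13.9167)/(7.84*j^4 - 10.584*j^3 - 14.4039*j^2 + 12.1338*j + 10.3041)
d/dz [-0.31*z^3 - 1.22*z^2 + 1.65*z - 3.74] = -0.93*z^2 - 2.44*z + 1.65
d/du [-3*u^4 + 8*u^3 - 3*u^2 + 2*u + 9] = -12*u^3 + 24*u^2 - 6*u + 2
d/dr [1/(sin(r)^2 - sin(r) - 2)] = (1 - 2*sin(r))*cos(r)/(sin(r) + cos(r)^2 + 1)^2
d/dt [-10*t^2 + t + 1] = 1 - 20*t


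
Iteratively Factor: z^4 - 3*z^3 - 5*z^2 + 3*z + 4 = (z - 1)*(z^3 - 2*z^2 - 7*z - 4) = (z - 1)*(z + 1)*(z^2 - 3*z - 4) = (z - 1)*(z + 1)^2*(z - 4)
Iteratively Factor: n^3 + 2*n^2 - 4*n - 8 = (n + 2)*(n^2 - 4) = (n + 2)^2*(n - 2)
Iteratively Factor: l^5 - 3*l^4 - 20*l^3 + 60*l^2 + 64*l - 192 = (l - 2)*(l^4 - l^3 - 22*l^2 + 16*l + 96) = (l - 3)*(l - 2)*(l^3 + 2*l^2 - 16*l - 32) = (l - 3)*(l - 2)*(l + 4)*(l^2 - 2*l - 8) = (l - 3)*(l - 2)*(l + 2)*(l + 4)*(l - 4)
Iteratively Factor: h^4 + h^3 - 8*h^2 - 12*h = (h - 3)*(h^3 + 4*h^2 + 4*h) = h*(h - 3)*(h^2 + 4*h + 4) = h*(h - 3)*(h + 2)*(h + 2)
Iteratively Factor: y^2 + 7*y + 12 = (y + 3)*(y + 4)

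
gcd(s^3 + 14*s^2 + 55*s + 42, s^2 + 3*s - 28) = s + 7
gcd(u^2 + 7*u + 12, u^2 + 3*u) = u + 3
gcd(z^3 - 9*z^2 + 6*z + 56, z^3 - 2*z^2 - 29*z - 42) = z^2 - 5*z - 14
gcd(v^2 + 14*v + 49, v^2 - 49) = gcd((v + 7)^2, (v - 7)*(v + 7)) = v + 7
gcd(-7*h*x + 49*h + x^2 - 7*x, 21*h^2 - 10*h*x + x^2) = -7*h + x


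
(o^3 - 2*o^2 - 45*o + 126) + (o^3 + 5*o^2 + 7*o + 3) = 2*o^3 + 3*o^2 - 38*o + 129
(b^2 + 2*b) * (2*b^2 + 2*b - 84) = 2*b^4 + 6*b^3 - 80*b^2 - 168*b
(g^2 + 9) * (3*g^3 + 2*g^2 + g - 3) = 3*g^5 + 2*g^4 + 28*g^3 + 15*g^2 + 9*g - 27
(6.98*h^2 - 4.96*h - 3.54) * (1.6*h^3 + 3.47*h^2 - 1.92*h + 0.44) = 11.168*h^5 + 16.2846*h^4 - 36.2768*h^3 + 0.310599999999997*h^2 + 4.6144*h - 1.5576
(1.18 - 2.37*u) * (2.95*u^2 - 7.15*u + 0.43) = -6.9915*u^3 + 20.4265*u^2 - 9.4561*u + 0.5074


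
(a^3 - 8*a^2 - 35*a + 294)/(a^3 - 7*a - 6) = (-a^3 + 8*a^2 + 35*a - 294)/(-a^3 + 7*a + 6)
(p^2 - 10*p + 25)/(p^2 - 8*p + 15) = (p - 5)/(p - 3)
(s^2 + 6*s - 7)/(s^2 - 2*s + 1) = (s + 7)/(s - 1)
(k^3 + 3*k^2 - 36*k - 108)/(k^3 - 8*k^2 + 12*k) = (k^2 + 9*k + 18)/(k*(k - 2))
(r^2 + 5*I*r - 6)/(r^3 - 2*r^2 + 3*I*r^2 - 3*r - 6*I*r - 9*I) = (r + 2*I)/(r^2 - 2*r - 3)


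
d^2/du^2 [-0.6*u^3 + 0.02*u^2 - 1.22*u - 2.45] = 0.04 - 3.6*u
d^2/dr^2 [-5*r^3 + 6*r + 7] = -30*r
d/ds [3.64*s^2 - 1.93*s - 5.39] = 7.28*s - 1.93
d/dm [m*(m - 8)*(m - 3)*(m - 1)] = 4*m^3 - 36*m^2 + 70*m - 24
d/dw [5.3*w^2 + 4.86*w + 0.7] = 10.6*w + 4.86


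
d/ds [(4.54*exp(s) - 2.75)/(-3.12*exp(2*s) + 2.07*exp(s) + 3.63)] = (14.1648*exp(2*s) - 17.16*exp(s) + 22.1727)*exp(s)/(9.7344*exp(4*s) - 12.9168*exp(3*s) - 18.3663*exp(2*s) + 15.0282*exp(s) + 13.1769)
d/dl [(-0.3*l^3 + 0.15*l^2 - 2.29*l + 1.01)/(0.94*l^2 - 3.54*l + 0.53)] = (-0.282*l^4 + 2.124*l^3 + 1.1446*l^2 - 1.7398*l + 2.3617)/(0.8836*l^4 - 6.6552*l^3 + 13.528*l^2 - 3.7524*l + 0.2809)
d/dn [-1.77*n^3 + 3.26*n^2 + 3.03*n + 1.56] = -5.31*n^2 + 6.52*n + 3.03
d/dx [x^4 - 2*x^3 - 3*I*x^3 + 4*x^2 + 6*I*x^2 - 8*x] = 4*x^3 + x^2*(-6 - 9*I) + x*(8 + 12*I) - 8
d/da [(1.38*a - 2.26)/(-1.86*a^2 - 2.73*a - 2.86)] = (2.5668*a^2 - 8.4072*a - 10.1166)/(3.4596*a^4 + 10.1556*a^3 + 18.0921*a^2 + 15.6156*a + 8.1796)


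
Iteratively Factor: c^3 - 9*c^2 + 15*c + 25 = (c - 5)*(c^2 - 4*c - 5) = (c - 5)*(c + 1)*(c - 5)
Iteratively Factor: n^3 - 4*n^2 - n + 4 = (n - 4)*(n^2 - 1) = (n - 4)*(n + 1)*(n - 1)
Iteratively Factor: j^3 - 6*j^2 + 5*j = (j - 1)*(j^2 - 5*j) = (j - 5)*(j - 1)*(j)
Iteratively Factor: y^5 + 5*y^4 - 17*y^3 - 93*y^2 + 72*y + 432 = (y - 3)*(y^4 + 8*y^3 + 7*y^2 - 72*y - 144) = (y - 3)*(y + 4)*(y^3 + 4*y^2 - 9*y - 36) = (y - 3)*(y + 4)^2*(y^2 - 9) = (y - 3)^2*(y + 4)^2*(y + 3)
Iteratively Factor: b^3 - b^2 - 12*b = (b - 4)*(b^2 + 3*b) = (b - 4)*(b + 3)*(b)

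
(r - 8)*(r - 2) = r^2 - 10*r + 16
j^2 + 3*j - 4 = (j - 1)*(j + 4)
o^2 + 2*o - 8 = (o - 2)*(o + 4)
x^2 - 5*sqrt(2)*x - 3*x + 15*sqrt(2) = (x - 3)*(x - 5*sqrt(2))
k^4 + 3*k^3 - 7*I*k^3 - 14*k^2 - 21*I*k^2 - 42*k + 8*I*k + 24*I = (k + 3)*(k - 4*I)*(k - 2*I)*(k - I)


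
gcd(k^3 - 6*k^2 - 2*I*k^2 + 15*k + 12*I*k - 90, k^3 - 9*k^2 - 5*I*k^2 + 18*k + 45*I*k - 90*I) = k^2 + k*(-6 - 5*I) + 30*I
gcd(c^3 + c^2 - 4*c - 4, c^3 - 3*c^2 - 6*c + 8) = c + 2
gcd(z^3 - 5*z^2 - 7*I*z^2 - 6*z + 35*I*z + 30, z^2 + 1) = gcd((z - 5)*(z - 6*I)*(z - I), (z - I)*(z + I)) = z - I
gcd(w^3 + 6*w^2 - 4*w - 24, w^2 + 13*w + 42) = w + 6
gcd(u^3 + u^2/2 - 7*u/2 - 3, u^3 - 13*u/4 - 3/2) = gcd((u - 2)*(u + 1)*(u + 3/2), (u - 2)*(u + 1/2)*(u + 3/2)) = u^2 - u/2 - 3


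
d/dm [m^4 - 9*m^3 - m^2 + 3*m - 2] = 4*m^3 - 27*m^2 - 2*m + 3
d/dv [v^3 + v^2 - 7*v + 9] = 3*v^2 + 2*v - 7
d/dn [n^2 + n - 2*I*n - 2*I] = 2*n + 1 - 2*I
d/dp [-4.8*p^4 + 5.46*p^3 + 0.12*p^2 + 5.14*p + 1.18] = -19.2*p^3 + 16.38*p^2 + 0.24*p + 5.14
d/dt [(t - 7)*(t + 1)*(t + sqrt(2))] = 3*t^2 - 12*t + 2*sqrt(2)*t - 6*sqrt(2) - 7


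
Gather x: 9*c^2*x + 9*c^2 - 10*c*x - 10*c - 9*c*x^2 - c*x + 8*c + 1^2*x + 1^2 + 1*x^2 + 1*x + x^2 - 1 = 9*c^2 - 2*c + x^2*(2 - 9*c) + x*(9*c^2 - 11*c + 2)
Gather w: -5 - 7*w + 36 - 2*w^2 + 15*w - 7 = -2*w^2 + 8*w + 24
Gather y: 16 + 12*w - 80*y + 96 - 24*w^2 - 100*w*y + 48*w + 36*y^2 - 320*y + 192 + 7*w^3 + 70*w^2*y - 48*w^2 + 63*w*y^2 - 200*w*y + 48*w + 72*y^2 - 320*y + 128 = 7*w^3 - 72*w^2 + 108*w + y^2*(63*w + 108) + y*(70*w^2 - 300*w - 720) + 432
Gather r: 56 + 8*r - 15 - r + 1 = 7*r + 42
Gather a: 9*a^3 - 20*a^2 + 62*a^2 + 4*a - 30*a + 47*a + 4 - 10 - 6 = 9*a^3 + 42*a^2 + 21*a - 12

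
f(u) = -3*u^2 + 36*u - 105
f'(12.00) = -36.00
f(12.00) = -105.00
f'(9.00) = -18.00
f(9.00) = -24.00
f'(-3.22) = 55.32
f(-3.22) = -252.03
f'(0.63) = 32.22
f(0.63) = -83.51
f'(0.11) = 35.34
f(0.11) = -101.08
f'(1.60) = 26.40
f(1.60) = -55.08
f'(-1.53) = 45.18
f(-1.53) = -167.10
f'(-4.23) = 61.38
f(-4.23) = -310.96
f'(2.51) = 20.94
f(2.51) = -33.54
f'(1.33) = 28.02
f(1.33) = -62.43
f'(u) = 36 - 6*u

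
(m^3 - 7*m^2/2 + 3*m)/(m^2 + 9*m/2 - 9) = m*(m - 2)/(m + 6)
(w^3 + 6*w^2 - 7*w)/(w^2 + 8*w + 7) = w*(w - 1)/(w + 1)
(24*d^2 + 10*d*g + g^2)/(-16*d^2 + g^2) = (-6*d - g)/(4*d - g)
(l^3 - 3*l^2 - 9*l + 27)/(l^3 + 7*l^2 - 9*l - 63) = (l - 3)/(l + 7)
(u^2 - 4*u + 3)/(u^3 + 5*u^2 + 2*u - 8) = (u - 3)/(u^2 + 6*u + 8)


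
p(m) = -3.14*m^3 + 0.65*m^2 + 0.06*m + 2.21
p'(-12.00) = -1372.02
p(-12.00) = 5521.01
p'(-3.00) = -88.62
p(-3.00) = 92.66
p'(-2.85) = -80.16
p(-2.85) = 80.01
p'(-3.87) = -146.05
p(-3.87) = 193.71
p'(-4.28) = -178.06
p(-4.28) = 260.04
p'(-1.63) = -27.09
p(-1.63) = 17.44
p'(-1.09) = -12.55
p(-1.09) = 6.98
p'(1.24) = -12.81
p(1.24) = -2.70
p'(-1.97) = -39.06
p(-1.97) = 28.62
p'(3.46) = -108.21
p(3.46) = -119.87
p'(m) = -9.42*m^2 + 1.3*m + 0.06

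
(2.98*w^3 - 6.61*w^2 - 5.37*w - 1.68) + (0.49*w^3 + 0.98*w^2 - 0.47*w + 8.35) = 3.47*w^3 - 5.63*w^2 - 5.84*w + 6.67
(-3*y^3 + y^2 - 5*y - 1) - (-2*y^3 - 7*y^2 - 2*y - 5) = -y^3 + 8*y^2 - 3*y + 4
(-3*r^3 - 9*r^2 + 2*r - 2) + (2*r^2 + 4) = -3*r^3 - 7*r^2 + 2*r + 2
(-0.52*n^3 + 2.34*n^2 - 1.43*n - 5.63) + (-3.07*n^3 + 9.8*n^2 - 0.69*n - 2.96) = -3.59*n^3 + 12.14*n^2 - 2.12*n - 8.59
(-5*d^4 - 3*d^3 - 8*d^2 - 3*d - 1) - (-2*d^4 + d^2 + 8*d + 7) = -3*d^4 - 3*d^3 - 9*d^2 - 11*d - 8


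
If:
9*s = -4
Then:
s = -4/9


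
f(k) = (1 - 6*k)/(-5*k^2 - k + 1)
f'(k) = (1 - 6*k)*(10*k + 1)/(-5*k^2 - k + 1)^2 - 6/(-5*k^2 - k + 1)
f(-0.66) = -9.58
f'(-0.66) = -91.93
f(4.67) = 0.24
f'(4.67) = -0.05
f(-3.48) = -0.39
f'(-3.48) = -0.13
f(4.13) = 0.27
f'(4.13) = -0.06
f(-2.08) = -0.73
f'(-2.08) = -0.45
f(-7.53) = -0.17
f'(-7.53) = -0.02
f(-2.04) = -0.75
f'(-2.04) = -0.48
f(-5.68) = -0.23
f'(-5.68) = -0.04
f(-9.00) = -0.14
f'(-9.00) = -0.02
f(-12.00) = -0.10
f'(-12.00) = -0.00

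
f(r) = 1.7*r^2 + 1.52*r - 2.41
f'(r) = 3.4*r + 1.52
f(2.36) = 10.65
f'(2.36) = 9.54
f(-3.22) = 10.32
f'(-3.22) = -9.43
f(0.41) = -1.50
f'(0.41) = 2.91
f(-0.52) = -2.74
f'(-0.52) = -0.25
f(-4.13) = 20.31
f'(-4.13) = -12.52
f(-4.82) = 29.76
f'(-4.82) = -14.87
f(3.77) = 27.48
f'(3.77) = 14.34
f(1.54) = 3.96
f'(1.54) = 6.76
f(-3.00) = 8.33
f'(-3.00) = -8.68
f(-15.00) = 357.29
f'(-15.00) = -49.48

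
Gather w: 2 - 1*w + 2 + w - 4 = 0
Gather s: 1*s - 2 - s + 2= 0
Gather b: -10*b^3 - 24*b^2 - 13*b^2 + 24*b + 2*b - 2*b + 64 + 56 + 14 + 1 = -10*b^3 - 37*b^2 + 24*b + 135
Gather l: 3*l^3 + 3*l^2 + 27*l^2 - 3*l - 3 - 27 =3*l^3 + 30*l^2 - 3*l - 30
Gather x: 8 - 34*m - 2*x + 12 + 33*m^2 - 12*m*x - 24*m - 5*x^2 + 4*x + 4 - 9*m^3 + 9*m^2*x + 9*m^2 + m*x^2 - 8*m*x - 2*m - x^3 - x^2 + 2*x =-9*m^3 + 42*m^2 - 60*m - x^3 + x^2*(m - 6) + x*(9*m^2 - 20*m + 4) + 24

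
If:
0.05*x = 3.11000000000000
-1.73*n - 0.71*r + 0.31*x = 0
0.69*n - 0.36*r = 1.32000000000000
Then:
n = 7.08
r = 9.90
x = 62.20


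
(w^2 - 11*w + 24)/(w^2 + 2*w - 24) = (w^2 - 11*w + 24)/(w^2 + 2*w - 24)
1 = 1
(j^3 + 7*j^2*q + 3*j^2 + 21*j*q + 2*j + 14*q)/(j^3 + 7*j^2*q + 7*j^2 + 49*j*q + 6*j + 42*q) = (j + 2)/(j + 6)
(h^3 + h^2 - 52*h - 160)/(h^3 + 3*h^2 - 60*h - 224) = (h + 5)/(h + 7)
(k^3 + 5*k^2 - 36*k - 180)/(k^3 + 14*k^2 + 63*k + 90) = (k - 6)/(k + 3)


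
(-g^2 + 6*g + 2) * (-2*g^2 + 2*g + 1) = 2*g^4 - 14*g^3 + 7*g^2 + 10*g + 2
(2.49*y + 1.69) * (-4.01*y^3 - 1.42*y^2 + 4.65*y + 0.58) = -9.9849*y^4 - 10.3127*y^3 + 9.1787*y^2 + 9.3027*y + 0.9802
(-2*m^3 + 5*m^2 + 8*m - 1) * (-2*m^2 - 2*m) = 4*m^5 - 6*m^4 - 26*m^3 - 14*m^2 + 2*m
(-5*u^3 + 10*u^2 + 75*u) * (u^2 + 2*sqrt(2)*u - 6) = -5*u^5 - 10*sqrt(2)*u^4 + 10*u^4 + 20*sqrt(2)*u^3 + 105*u^3 - 60*u^2 + 150*sqrt(2)*u^2 - 450*u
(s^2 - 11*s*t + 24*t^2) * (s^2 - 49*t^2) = s^4 - 11*s^3*t - 25*s^2*t^2 + 539*s*t^3 - 1176*t^4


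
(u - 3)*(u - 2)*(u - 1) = u^3 - 6*u^2 + 11*u - 6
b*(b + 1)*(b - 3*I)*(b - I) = b^4 + b^3 - 4*I*b^3 - 3*b^2 - 4*I*b^2 - 3*b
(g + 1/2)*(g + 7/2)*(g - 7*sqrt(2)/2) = g^3 - 7*sqrt(2)*g^2/2 + 4*g^2 - 14*sqrt(2)*g + 7*g/4 - 49*sqrt(2)/8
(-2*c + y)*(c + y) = -2*c^2 - c*y + y^2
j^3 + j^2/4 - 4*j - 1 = (j - 2)*(j + 1/4)*(j + 2)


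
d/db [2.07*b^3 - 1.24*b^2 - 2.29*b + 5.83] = 6.21*b^2 - 2.48*b - 2.29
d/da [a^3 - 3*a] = 3*a^2 - 3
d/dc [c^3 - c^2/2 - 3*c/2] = 3*c^2 - c - 3/2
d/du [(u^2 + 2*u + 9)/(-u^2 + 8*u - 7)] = 2*(5*u^2 + 2*u - 43)/(u^4 - 16*u^3 + 78*u^2 - 112*u + 49)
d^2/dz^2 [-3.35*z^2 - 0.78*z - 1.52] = -6.70000000000000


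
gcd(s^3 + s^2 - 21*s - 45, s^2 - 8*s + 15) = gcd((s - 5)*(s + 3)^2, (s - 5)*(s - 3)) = s - 5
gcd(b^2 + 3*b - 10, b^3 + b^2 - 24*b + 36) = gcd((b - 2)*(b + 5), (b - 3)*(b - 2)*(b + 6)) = b - 2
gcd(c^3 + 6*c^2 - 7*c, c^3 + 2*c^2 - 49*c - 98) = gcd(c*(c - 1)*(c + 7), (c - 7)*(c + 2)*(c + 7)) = c + 7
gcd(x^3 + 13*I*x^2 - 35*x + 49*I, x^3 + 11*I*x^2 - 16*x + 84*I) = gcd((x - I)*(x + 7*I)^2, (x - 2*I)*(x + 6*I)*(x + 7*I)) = x + 7*I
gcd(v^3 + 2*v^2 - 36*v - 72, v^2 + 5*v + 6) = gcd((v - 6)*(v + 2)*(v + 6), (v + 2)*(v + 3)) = v + 2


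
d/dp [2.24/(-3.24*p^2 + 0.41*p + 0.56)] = (14.5152*p - 0.9184)/(-3.24*p^2 + 0.41*p + 0.56)^2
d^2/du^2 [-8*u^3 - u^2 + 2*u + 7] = -48*u - 2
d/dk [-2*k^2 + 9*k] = 9 - 4*k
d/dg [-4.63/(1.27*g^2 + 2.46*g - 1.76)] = (11.7602*g + 11.3898)/(1.27*g^2 + 2.46*g - 1.76)^2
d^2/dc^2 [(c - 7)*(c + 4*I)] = 2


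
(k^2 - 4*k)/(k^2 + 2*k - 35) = k*(k - 4)/(k^2 + 2*k - 35)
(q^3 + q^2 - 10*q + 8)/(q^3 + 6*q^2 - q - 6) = (q^2 + 2*q - 8)/(q^2 + 7*q + 6)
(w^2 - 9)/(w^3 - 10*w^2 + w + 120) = (w - 3)/(w^2 - 13*w + 40)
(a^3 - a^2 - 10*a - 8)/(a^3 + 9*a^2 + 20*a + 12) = (a - 4)/(a + 6)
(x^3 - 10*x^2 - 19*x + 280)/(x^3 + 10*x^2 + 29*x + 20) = (x^2 - 15*x + 56)/(x^2 + 5*x + 4)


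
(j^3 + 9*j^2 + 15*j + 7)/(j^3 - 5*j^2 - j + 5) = (j^2 + 8*j + 7)/(j^2 - 6*j + 5)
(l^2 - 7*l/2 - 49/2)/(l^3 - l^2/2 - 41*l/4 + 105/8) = 4*(l - 7)/(4*l^2 - 16*l + 15)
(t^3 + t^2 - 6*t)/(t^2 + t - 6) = t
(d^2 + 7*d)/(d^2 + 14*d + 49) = d/(d + 7)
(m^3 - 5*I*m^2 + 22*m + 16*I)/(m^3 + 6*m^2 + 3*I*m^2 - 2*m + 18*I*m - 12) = (m - 8*I)/(m + 6)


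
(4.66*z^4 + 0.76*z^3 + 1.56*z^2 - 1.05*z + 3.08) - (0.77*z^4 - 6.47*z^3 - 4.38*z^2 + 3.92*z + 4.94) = 3.89*z^4 + 7.23*z^3 + 5.94*z^2 - 4.97*z - 1.86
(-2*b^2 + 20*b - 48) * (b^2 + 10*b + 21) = -2*b^4 + 110*b^2 - 60*b - 1008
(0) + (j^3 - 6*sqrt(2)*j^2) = j^3 - 6*sqrt(2)*j^2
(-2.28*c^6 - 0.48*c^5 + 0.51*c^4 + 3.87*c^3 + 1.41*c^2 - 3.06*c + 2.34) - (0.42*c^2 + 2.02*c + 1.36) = -2.28*c^6 - 0.48*c^5 + 0.51*c^4 + 3.87*c^3 + 0.99*c^2 - 5.08*c + 0.98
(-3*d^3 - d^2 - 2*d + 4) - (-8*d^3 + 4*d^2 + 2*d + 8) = 5*d^3 - 5*d^2 - 4*d - 4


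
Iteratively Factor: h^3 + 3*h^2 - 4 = (h - 1)*(h^2 + 4*h + 4) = (h - 1)*(h + 2)*(h + 2)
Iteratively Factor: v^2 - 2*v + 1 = (v - 1)*(v - 1)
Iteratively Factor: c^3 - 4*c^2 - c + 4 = (c + 1)*(c^2 - 5*c + 4) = (c - 1)*(c + 1)*(c - 4)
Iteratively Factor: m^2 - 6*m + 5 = (m - 1)*(m - 5)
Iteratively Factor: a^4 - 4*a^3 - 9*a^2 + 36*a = (a - 4)*(a^3 - 9*a) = (a - 4)*(a + 3)*(a^2 - 3*a) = a*(a - 4)*(a + 3)*(a - 3)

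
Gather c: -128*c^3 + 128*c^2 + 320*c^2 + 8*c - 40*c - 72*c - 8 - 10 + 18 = -128*c^3 + 448*c^2 - 104*c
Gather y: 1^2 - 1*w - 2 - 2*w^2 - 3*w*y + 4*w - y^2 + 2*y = -2*w^2 + 3*w - y^2 + y*(2 - 3*w) - 1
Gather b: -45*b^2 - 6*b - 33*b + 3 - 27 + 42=-45*b^2 - 39*b + 18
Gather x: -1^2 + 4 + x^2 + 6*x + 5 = x^2 + 6*x + 8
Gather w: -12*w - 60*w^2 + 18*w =-60*w^2 + 6*w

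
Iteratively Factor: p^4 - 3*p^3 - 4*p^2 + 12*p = (p - 3)*(p^3 - 4*p) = (p - 3)*(p - 2)*(p^2 + 2*p) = (p - 3)*(p - 2)*(p + 2)*(p)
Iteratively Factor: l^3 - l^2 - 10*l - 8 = (l + 1)*(l^2 - 2*l - 8) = (l - 4)*(l + 1)*(l + 2)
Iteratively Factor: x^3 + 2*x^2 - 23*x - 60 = (x + 3)*(x^2 - x - 20) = (x + 3)*(x + 4)*(x - 5)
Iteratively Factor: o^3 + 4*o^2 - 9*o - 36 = (o + 3)*(o^2 + o - 12) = (o - 3)*(o + 3)*(o + 4)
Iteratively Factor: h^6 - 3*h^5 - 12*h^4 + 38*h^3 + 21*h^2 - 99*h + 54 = (h - 3)*(h^5 - 12*h^3 + 2*h^2 + 27*h - 18) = (h - 3)*(h + 2)*(h^4 - 2*h^3 - 8*h^2 + 18*h - 9) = (h - 3)*(h - 1)*(h + 2)*(h^3 - h^2 - 9*h + 9) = (h - 3)*(h - 1)*(h + 2)*(h + 3)*(h^2 - 4*h + 3) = (h - 3)^2*(h - 1)*(h + 2)*(h + 3)*(h - 1)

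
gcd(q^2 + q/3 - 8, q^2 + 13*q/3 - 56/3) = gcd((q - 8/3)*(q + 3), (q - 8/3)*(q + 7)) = q - 8/3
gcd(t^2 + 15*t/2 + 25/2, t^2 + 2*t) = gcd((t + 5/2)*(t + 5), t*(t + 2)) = 1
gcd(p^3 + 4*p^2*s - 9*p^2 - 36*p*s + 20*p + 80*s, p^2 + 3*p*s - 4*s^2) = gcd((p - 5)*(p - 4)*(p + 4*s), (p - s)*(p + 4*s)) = p + 4*s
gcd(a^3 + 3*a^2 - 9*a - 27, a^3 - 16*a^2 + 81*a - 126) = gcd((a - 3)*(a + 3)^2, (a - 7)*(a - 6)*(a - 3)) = a - 3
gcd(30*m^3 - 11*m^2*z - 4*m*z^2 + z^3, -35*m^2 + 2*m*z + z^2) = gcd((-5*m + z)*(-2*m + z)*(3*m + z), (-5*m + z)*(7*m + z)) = -5*m + z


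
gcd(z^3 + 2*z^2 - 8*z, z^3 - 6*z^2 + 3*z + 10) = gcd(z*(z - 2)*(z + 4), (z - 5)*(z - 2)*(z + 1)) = z - 2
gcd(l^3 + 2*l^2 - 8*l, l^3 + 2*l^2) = l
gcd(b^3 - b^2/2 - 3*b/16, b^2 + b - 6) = 1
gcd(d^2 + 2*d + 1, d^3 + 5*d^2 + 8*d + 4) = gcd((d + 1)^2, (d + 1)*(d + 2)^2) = d + 1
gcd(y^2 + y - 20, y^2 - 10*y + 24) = y - 4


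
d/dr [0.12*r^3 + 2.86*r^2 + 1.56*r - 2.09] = 0.36*r^2 + 5.72*r + 1.56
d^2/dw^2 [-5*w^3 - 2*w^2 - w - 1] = -30*w - 4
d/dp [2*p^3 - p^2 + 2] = 2*p*(3*p - 1)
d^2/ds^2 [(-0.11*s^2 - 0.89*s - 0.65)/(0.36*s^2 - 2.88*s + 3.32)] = (1.38777878078145e-17*s^4 - 0.458784*s^3 + 0.283392*s^2 + 10.425888*s - 28.673536)/(0.046656*s^6 - 1.119744*s^5 + 10.248768*s^4 - 44.540928*s^3 + 94.516416*s^2 - 95.233536*s + 36.594368)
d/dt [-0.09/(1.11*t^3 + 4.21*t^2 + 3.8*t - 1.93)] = (0.2997*t^2 + 0.7578*t + 0.342)/(1.11*t^3 + 4.21*t^2 + 3.8*t - 1.93)^2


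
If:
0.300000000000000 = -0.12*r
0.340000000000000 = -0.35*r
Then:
No Solution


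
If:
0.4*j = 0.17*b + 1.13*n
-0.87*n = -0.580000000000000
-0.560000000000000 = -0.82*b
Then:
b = 0.68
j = 2.17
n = 0.67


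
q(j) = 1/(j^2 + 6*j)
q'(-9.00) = 0.02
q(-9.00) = 0.04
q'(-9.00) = 0.02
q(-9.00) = 0.04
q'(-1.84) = -0.04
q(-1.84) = -0.13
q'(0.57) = -0.51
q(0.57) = 0.27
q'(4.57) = -0.01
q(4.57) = 0.02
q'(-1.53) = -0.06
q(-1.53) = -0.15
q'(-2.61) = -0.01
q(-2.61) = -0.11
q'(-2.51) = -0.01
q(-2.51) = -0.11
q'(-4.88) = 0.13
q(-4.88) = -0.18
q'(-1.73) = -0.05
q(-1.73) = -0.14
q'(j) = (-2*j - 6)/(j^2 + 6*j)^2 = 2*(-j - 3)/(j^2*(j + 6)^2)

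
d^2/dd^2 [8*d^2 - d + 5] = 16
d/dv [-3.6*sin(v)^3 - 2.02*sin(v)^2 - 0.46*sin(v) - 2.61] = (-4.04*sin(v) + 5.4*cos(2*v) - 5.86)*cos(v)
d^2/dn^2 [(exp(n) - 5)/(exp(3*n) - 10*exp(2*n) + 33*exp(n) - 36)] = (4*exp(4*n) - 51*exp(3*n) + 176*exp(2*n) - 17*exp(n) - 516)*exp(n)/(exp(7*n) - 24*exp(6*n) + 246*exp(5*n) - 1396*exp(4*n) + 4737*exp(3*n) - 9612*exp(2*n) + 10800*exp(n) - 5184)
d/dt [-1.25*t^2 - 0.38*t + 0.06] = -2.5*t - 0.38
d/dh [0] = 0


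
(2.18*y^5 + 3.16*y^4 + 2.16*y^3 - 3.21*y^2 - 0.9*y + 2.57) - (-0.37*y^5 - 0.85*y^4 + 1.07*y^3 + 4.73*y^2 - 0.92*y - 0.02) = 2.55*y^5 + 4.01*y^4 + 1.09*y^3 - 7.94*y^2 + 0.02*y + 2.59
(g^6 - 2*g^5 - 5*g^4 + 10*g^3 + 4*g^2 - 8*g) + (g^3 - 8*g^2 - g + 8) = g^6 - 2*g^5 - 5*g^4 + 11*g^3 - 4*g^2 - 9*g + 8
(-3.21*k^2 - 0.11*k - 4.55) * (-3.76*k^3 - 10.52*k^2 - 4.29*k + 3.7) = 12.0696*k^5 + 34.1828*k^4 + 32.0361*k^3 + 36.4609*k^2 + 19.1125*k - 16.835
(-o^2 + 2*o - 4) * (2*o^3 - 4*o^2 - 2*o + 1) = -2*o^5 + 8*o^4 - 14*o^3 + 11*o^2 + 10*o - 4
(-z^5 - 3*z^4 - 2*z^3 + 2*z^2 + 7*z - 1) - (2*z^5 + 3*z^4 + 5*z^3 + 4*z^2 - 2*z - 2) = -3*z^5 - 6*z^4 - 7*z^3 - 2*z^2 + 9*z + 1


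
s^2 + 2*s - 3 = (s - 1)*(s + 3)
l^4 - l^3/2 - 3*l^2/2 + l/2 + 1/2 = (l - 1)^2*(l + 1/2)*(l + 1)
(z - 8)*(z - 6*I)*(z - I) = z^3 - 8*z^2 - 7*I*z^2 - 6*z + 56*I*z + 48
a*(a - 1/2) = a^2 - a/2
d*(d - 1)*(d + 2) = d^3 + d^2 - 2*d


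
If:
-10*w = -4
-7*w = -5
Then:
No Solution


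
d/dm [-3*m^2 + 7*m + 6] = 7 - 6*m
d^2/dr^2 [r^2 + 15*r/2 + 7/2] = 2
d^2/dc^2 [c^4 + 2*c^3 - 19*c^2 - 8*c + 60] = 12*c^2 + 12*c - 38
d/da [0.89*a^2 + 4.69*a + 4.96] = 1.78*a + 4.69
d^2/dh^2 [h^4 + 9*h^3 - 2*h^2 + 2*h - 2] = 12*h^2 + 54*h - 4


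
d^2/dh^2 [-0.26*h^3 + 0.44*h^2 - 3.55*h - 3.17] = 0.88 - 1.56*h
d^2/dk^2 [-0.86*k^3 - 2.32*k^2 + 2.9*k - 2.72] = -5.16*k - 4.64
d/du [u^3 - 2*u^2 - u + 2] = 3*u^2 - 4*u - 1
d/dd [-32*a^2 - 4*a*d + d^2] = -4*a + 2*d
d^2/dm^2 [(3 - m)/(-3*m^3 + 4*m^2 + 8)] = 2*(-m^2*(m - 3)*(9*m - 8)^2 + (-9*m^2 + 8*m - (m - 3)*(9*m - 4))*(-3*m^3 + 4*m^2 + 8))/(-3*m^3 + 4*m^2 + 8)^3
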